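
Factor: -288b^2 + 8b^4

8b^2(b + 6)(b - 6)

Every term has a factor of 8b^2. Then b^2 - 36 = (b)² − (6)².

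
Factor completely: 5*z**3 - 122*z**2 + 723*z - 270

Among the possible rational roots, z = 9 is a root, so (z - 9) is a factor; dividing leaves 5*z**2 - 77*z + 30.
The remaining quadratic factors as (5*z - 2)(z - 15).

(5*z - 2)*(z - 15)*(z - 9)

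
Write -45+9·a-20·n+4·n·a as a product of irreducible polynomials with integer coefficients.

(4·n+9)·(a-5)

Group as (4·n·a-20·n) + (9·a-45) = 4·n·(a-5) + 9·(a-5).
Both groups share the factor (a-5).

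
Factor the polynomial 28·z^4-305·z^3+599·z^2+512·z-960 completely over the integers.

(4·z+5)·(7·z-8)·(z-3)·(z-8)

Among the possible rational roots, z = -5/4 is a root, so (4·z+5) is a factor; dividing leaves 7·z^3-85·z^2+256·z-192.
Continuing, z = 8/7 is a root, giving the factor (7·z-8) and quotient z^2-11·z+24.
The remaining quadratic factors as (z-8)(z-3).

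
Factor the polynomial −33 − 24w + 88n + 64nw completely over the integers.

(8n − 3)(8w + 11)

Group as (64nw + 88n) + (−24w − 33) = 8n(8w + 11) − 3(8w + 11).
Both groups share the factor (8w + 11).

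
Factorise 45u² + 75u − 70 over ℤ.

5(3u + 7)(3u − 2)

Pull out the common factor 5, then factor the remaining trinomial.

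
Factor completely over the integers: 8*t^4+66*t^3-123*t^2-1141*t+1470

Among the possible rational roots, t = -6 is a root, so (t+6) divides it; the quotient is 8*t^3+18*t^2-231*t+245.
Next, t = 7/2 is a root, so (2*t-7) divides it; the quotient is 4*t^2+23*t-35.
The remaining quadratic factors as (t+7)(4*t-5).

(2*t-7)*(4*t-5)*(t+6)*(t+7)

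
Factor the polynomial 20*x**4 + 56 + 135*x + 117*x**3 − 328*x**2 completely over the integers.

Among the possible rational roots, x = 1 is a root, so (x − 1) is a factor; dividing leaves 20*x**3 + 137*x**2 − 191*x − 56.
Next, x = 7/5 is a root, giving the factor (5*x − 7) and quotient 4*x**2 + 33*x + 8.
The remaining quadratic factors as (4*x + 1)(x + 8).

(4*x + 1)*(5*x − 7)*(x + 8)*(x − 1)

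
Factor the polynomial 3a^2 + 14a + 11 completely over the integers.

(3a + 11)(a + 1)

Need a pair with product 3·11 = 33 and sum 14: that's 3 and 11.
Split the middle term: 3a^2 + 3a + 11a + 11 = 3a(a + 1) + 11(a + 1).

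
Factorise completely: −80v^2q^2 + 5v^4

Every term has a factor of 5v^2. Then v^2 − 16q^2 = (v)² − (4q)².

5v^2(v − 4q)(v + 4q)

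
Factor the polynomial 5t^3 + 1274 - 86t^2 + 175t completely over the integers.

Testing divisors of the constant over divisors of the leading coefficient, t = 7 is a root, so (t - 7) is a factor; dividing leaves 5t^2 - 51t - 182.
The remaining quadratic factors as (t - 13)(5t + 14).

(5t + 14)(t - 13)(t - 7)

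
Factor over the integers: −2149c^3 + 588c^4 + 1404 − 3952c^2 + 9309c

Among the possible rational roots, c = 13/3 is a root, so (3c − 13) is a factor; dividing leaves 196c^3 + 133c^2 − 741c − 108.
Then c = −1/7 is a root, so (7c + 1) is a factor; dividing leaves 28c^2 + 15c − 108.
The remaining quadratic factors as (4c + 9)(7c − 12).

(3c − 13)(4c + 9)(7c + 1)(7c − 12)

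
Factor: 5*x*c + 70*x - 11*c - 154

Group as (5*x*c + 70*x) + (-11*c - 154) = 5*x*(c + 14) - 11*(c + 14).
Both groups share the factor (c + 14).

(5*x - 11)*(c + 14)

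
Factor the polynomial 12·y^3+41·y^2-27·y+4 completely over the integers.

Testing divisors of the constant over divisors of the leading coefficient, y = 1/4 is a root, so (4·y-1) divides it; the quotient is 3·y^2+11·y-4.
The remaining quadratic factors as (y+4)(3·y-1).

(3·y-1)·(4·y-1)·(y+4)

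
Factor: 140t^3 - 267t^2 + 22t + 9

By the rational root theorem, t = -1/7 is a root, giving the factor (7t + 1) and quotient 20t^2 - 41t + 9.
The remaining quadratic factors as (4t - 1)(5t - 9).

(4t - 1)(5t - 9)(7t + 1)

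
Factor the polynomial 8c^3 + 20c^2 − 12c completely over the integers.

Pull out the common factor 4c, then factor the remaining trinomial.

4c(2c − 1)(c + 3)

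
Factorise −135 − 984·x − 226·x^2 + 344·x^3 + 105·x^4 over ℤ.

Testing divisors of the constant over divisors of the leading coefficient, x = 5/3 is a root, so (3·x − 5) divides it; the quotient is 35·x^3 + 173·x^2 + 213·x + 27.
Next, x = −9/5 is a root, so (5·x + 9) is a factor; dividing leaves 7·x^2 + 22·x + 3.
The remaining quadratic factors as (x + 3)(7·x + 1).

(3·x − 5)·(5·x + 9)·(7·x + 1)·(x + 3)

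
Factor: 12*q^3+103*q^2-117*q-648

Testing divisors of the constant over divisors of the leading coefficient, q = 8/3 is a root, giving the factor (3*q-8) and quotient 4*q^2+45*q+81.
The remaining quadratic factors as (q+9)(4*q+9).

(3*q-8)*(4*q+9)*(q+9)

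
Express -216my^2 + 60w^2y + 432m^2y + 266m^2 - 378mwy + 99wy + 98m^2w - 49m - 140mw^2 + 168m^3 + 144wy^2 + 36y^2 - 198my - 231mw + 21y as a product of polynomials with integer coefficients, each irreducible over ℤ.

Group: 6m(28m^2 + 35mw + 72my + 49m - 15wy - 36y^2 - 21y) + (-4w - 1)(28m^2 + 35mw + 72my + 49m - 15wy - 36y^2 - 21y); both groups contain (28m^2 + 35mw + 72my + 49m - 15wy - 36y^2 - 21y), so (6m - 4w - 1) is a factor with cofactor 28m^2 + 35mw + 72my + 49m - 15wy - 36y^2 - 21y.
The cofactor groups again: 28m^2 + 35mw + 72my + 49m - 15wy - 36y^2 - 21y = 7m(4m + 5w + 12y + 7) - 3y(4m + 5w + 12y + 7); both groups contain (4m + 5w + 12y + 7), giving (7m - 3y)(4m + 5w + 12y + 7).

(4m + 5w + 12y + 7)(6m - 4w - 1)(7m - 3y)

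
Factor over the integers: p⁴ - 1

(p + 1)(p - 1)(p² + 1)

(p)⁴ − (1)⁴ = ((p)² − (1)²)((p)² + (1)²); the first factor splits again, the second (p² + 1) is irreducible.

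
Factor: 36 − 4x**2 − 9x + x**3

(x + 3)(x − 3)(x − 4)

Among the possible rational roots, x = 4 is a root, giving the factor (x − 4) and quotient x**2 − 9.
The remaining quadratic factors as (x + 3)(x − 3).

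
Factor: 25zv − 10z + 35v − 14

Group as (25zv − 10z) + (35v − 14) = 5z(5v − 2) + 7(5v − 2).
Both groups share the factor (5v − 2).

(5v − 2)(5z + 7)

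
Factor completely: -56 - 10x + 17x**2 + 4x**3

Among the possible rational roots, x = 7/4 is a root, so (4x - 7) is a factor; dividing leaves x**2 + 6x + 8.
The remaining quadratic factors as (x + 4)(x + 2).

(4x - 7)(x + 2)(x + 4)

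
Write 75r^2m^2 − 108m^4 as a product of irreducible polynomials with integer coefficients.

Pull out the common factor 3m^2; 25r^2 − 36m^2 is a difference of squares.

3m^2(5r − 6m)(5r + 6m)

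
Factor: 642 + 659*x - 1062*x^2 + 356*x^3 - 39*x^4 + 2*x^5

(2*x + 1)*(x - 2)*(x - 3)*(x^2 - 15*x + 107)

Among the possible rational roots, x = -1/2 is a root, so (2*x + 1) is a factor; dividing leaves x^4 - 20*x^3 + 188*x^2 - 625*x + 642.
Next, x = 3 is a root, so (x - 3) divides it; the quotient is x^3 - 17*x^2 + 137*x - 214.
Continuing, x = 2 is a root, so (x - 2) divides it; the quotient is x^2 - 15*x + 107.
The quadratic x^2 - 15*x + 107 has discriminant -203 < 0 and is irreducible over ℤ.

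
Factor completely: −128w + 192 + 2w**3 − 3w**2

(2w − 3)(w + 8)(w − 8)

By the rational root theorem, w = 8 is a root, so (w − 8) divides it; the quotient is 2w**2 + 13w − 24.
The remaining quadratic factors as (2w − 3)(w + 8).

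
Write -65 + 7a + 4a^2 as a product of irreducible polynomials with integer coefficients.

(4a - 13)(a + 5)

Need a pair with product 4·(-65) = -260 and sum 7: that's 20 and -13.
Split the middle term: 4a^2 + 20a - 13a - 65 = 4a(a + 5) - 13(a + 5).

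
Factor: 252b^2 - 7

7(6b + 1)(6b - 1)

Every term has a factor of 7. Then 36b^2 - 1 = (6b)² − (1)².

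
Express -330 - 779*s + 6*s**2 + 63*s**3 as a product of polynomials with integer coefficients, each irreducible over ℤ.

Trying the rational-root candidates, s = 11/3 is a root, so (3*s - 11) is a factor; dividing leaves 21*s**2 + 79*s + 30.
The remaining quadratic factors as (3*s + 10)(7*s + 3).

(3*s + 10)*(3*s - 11)*(7*s + 3)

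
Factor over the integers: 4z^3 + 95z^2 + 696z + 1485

(4z + 15)(z + 11)(z + 9)

Testing divisors of the constant over divisors of the leading coefficient, z = -11 is a root, so (z + 11) divides it; the quotient is 4z^2 + 51z + 135.
The remaining quadratic factors as (4z + 15)(z + 9).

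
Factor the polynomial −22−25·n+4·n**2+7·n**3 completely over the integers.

Testing divisors of the constant over divisors of the leading coefficient, n = −1 is a root, so (n+1) is a factor; dividing leaves 7·n**2−3·n−22.
The remaining quadratic factors as (n−2)(7·n+11).

(7·n+11)·(n+1)·(n−2)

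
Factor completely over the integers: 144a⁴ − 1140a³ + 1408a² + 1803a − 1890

(4a − 9)(6a + 7)(6a − 5)(a − 6)

By the rational root theorem, a = 6 is a root, so (a − 6) is a factor; dividing leaves 144a³ − 276a² − 248a + 315.
Continuing, a = −7/6 is a root, giving the factor (6a + 7) and quotient 24a² − 74a + 45.
The remaining quadratic factors as (4a − 9)(6a − 5).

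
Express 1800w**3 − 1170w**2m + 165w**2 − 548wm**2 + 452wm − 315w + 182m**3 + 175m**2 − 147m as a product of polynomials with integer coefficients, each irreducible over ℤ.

(15w − 13m + 7)(8w − 2m − 3)(15w + 7m)

Group: 15w(120w**2 − 134wm + 11w + 26m**2 + 25m − 21) + 7m(120w**2 − 134wm + 11w + 26m**2 + 25m − 21); both groups contain (120w**2 − 134wm + 11w + 26m**2 + 25m − 21), so (15w + 7m) is a factor with cofactor 120w**2 − 134wm + 11w + 26m**2 + 25m − 21.
The cofactor groups again: 120w**2 − 134wm + 11w + 26m**2 + 25m − 21 = 15w(8w − 2m − 3) + (−13m + 7)(8w − 2m − 3); both groups contain (8w − 2m − 3), giving (15w − 13m + 7)(8w − 2m − 3).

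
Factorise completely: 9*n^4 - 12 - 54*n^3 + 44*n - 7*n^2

(3*n - 1)*(3*n - 2)*(n + 1)*(n - 6)

By the rational root theorem, n = 2/3 is a root, so (3*n - 2) is a factor; dividing leaves 3*n^3 - 16*n^2 - 13*n + 6.
Next, n = -1 is a root, so (n + 1) divides it; the quotient is 3*n^2 - 19*n + 6.
The remaining quadratic factors as (3*n - 1)(n - 6).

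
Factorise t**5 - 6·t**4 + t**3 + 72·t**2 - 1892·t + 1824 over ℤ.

(t + 6)·(t - 1)·(t - 8)·(t**2 - 3·t + 38)

Trying the rational-root candidates, t = -6 is a root, giving the factor (t + 6) and quotient t**4 - 12·t**3 + 73·t**2 - 366·t + 304.
Next, t = 1 is a root, giving the factor (t - 1) and quotient t**3 - 11·t**2 + 62·t - 304.
Continuing, t = 8 is a root, so (t - 8) divides it; the quotient is t**2 - 3·t + 38.
The quadratic t**2 - 3·t + 38 has discriminant -143 < 0 and is irreducible over ℤ.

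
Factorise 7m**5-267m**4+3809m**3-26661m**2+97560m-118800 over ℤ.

By the rational root theorem, m = 15 is a root, giving the factor (m-15) and quotient 7m**4-162m**3+1379m**2-5976m+7920.
Then m = 15/7 is a root, so (7m-15) is a factor; dividing leaves m**3-21m**2+152m-528.
Next, m = 12 is a root, giving the factor (m-12) and quotient m**2-9m+44.
The quadratic m**2-9m+44 has discriminant -95 < 0 and is irreducible over ℤ.

(7m-15)(m-12)(m-15)(m**2-9m+44)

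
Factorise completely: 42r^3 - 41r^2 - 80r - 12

(6r + 1)(7r + 6)(r - 2)

Among the possible rational roots, r = 2 is a root, giving the factor (r - 2) and quotient 42r^2 + 43r + 6.
The remaining quadratic factors as (6r + 1)(7r + 6).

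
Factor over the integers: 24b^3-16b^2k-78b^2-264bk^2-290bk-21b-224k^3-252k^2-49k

Group: 2b(12b^2+40bk+3b+28k^2+7k) + (-8k-7)(12b^2+40bk+3b+28k^2+7k); both groups contain (12b^2+40bk+3b+28k^2+7k), so (2b-8k-7) is a factor with cofactor 12b^2+40bk+3b+28k^2+7k.
The cofactor groups again: 12b^2+40bk+3b+28k^2+7k = 3b(4b+4k+1) + 7k(4b+4k+1); both groups contain (4b+4k+1), giving (3b+7k)(4b+4k+1).

(2b-8k-7)(3b+7k)(4b+4k+1)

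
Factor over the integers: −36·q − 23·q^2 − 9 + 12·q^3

(3·q + 1)·(4·q + 3)·(q − 3)

Among the possible rational roots, q = −1/3 is a root, so (3·q + 1) is a factor; dividing leaves 4·q^2 − 9·q − 9.
The remaining quadratic factors as (4·q + 3)(q − 3).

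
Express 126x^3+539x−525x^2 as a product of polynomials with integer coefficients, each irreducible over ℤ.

7x(3x−7)(6x−11)

Pull out the common factor 7x, then factor the remaining trinomial.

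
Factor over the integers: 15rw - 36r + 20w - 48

(3r + 4)(5w - 12)

Group as (15rw - 36r) + (20w - 48) = 3r(5w - 12) + 4(5w - 12).
Both groups share the factor (5w - 12).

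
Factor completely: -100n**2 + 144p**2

Factor out 4, leaving 36p**2 - 25n**2, which is a difference of two squares.

4(6p - 5n)(6p + 5n)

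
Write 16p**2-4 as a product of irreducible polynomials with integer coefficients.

Pull out the common factor 4; 4p**2-1 is a difference of squares.

4(2p+1)(2p-1)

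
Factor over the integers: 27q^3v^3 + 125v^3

v^3(3q + 5)(9q^2 - 15q + 25)

Pull out the common factor v^3, leaving 27q^3 + 125.
Recognize a sum of cubes with the parts 5 and 3q.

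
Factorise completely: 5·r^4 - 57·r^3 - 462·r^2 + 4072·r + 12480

(5·r + 13)·(r + 8)·(r - 10)·(r - 12)

Among the possible rational roots, r = -8 is a root, giving the factor (r + 8) and quotient 5·r^3 - 97·r^2 + 314·r + 1560.
Next, r = 10 is a root, giving the factor (r - 10) and quotient 5·r^2 - 47·r - 156.
The remaining quadratic factors as (r - 12)(5·r + 13).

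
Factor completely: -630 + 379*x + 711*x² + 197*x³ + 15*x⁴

(3*x - 2)*(5*x + 9)*(x + 5)*(x + 7)

By the rational root theorem, x = -5 is a root, so (x + 5) divides it; the quotient is 15*x³ + 122*x² + 101*x - 126.
Continuing, x = -9/5 is a root, so (5*x + 9) divides it; the quotient is 3*x² + 19*x - 14.
The remaining quadratic factors as (3*x - 2)(x + 7).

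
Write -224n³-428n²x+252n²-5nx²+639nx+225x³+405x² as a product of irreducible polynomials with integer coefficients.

Group: 7n(-32n²-20nx+36n+25x²+45x) + 9x(-32n²-20nx+36n+25x²+45x); both groups contain (-32n²-20nx+36n+25x²+45x), so (7n+9x) is a factor with cofactor -32n²-20nx+36n+25x²+45x.
The cofactor groups again: -32n²-20nx+36n+25x²+45x = -4n(8n-5x-9) - 5x(8n-5x-9); both groups contain (8n-5x-9), giving -(4n+5x)(8n-5x-9).

-(4n+5x)(7n+9x)(8n-5x-9)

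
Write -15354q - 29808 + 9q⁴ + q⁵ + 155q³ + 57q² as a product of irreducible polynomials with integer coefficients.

By the rational root theorem, q = -9 is a root, so (q + 9) is a factor; dividing leaves q⁴ + 155q² - 1338q - 3312.
Next, q = -2 is a root, giving the factor (q + 2) and quotient q³ - 2q² + 159q - 1656.
Next, q = 8 is a root, so (q - 8) divides it; the quotient is q² + 6q + 207.
The quadratic q² + 6q + 207 has discriminant -792 < 0 and is irreducible over ℤ.

(q + 2)(q + 9)(q - 8)(q² + 6q + 207)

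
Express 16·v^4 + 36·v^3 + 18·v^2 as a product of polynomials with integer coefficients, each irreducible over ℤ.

Pull out the common factor 2·v^2, then factor the remaining trinomial.

2·v^2·(2·v + 3)·(4·v + 3)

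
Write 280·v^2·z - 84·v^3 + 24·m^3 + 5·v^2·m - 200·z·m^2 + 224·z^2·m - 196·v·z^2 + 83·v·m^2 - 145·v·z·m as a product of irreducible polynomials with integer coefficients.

-(7·v - 8·m)·(4·v - 4·z + 3·m)·(3·v - 7·z + m)

Group: 7·v·(-12·v^2 + 40·v·z - 13·v·m - 28·z^2 + 25·z·m - 3·m^2) - 8·m·(-12·v^2 + 40·v·z - 13·v·m - 28·z^2 + 25·z·m - 3·m^2); both groups contain (-12·v^2 + 40·v·z - 13·v·m - 28·z^2 + 25·z·m - 3·m^2), so (7·v - 8·m) is a factor with cofactor -12·v^2 + 40·v·z - 13·v·m - 28·z^2 + 25·z·m - 3·m^2.
The cofactor groups again: -12·v^2 + 40·v·z - 13·v·m - 28·z^2 + 25·z·m - 3·m^2 = -4·v·(3·v - 7·z + m) + (4·z - 3·m)·(3·v - 7·z + m); both groups contain (3·v - 7·z + m), giving -(4·v - 4·z + 3·m)·(3·v - 7·z + m).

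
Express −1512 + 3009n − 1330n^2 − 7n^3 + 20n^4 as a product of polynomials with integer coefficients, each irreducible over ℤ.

(4n − 3)(5n − 8)(n + 9)(n − 7)

By the rational root theorem, n = 7 is a root, so (n − 7) divides it; the quotient is 20n^3 + 133n^2 − 399n + 216.
Next, n = −9 is a root, giving the factor (n + 9) and quotient 20n^2 − 47n + 24.
The remaining quadratic factors as (5n − 8)(4n − 3).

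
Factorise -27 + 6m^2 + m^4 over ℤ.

(m^2 + 9)(m^2 - 3)

Substitute u = m^2 to get a quadratic in u, then factor.
m^2 - 3 is irreducible over ℤ (3 is not a perfect square).
m^2 + 9 is irreducible over ℤ (sum of squares).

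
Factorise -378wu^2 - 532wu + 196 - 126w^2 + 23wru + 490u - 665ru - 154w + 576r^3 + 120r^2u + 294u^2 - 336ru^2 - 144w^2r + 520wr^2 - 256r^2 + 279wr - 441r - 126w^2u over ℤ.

Group: 9w(-16wr - 14wu - 14w + 72r^2 + 15ru + 31r - 42u^2 - 70u - 28) + (8r - 7)(-16wr - 14wu - 14w + 72r^2 + 15ru + 31r - 42u^2 - 70u - 28); both groups contain (-16wr - 14wu - 14w + 72r^2 + 15ru + 31r - 42u^2 - 70u - 28), so (9w + 8r - 7) is a factor with cofactor -16wr - 14wu - 14w + 72r^2 + 15ru + 31r - 42u^2 - 70u - 28.
The cofactor groups again: -16wr - 14wu - 14w + 72r^2 + 15ru + 31r - 42u^2 - 70u - 28 = -8r(2w - 9r + 6u + 4) + (-7u - 7)(2w - 9r + 6u + 4); both groups contain (2w - 9r + 6u + 4), giving -(8r + 7u + 7)(2w - 9r + 6u + 4).

-(2w - 9r + 6u + 4)(8r + 7u + 7)(9w + 8r - 7)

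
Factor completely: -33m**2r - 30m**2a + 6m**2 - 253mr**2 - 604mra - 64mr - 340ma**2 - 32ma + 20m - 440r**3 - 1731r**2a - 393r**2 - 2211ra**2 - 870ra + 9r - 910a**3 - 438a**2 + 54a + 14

Group: m(-33mr - 30ma + 6m - 88r**2 - 223ra - 61r - 130a**2 - 44a + 14) + (5r + 7a + 1)(-33mr - 30ma + 6m - 88r**2 - 223ra - 61r - 130a**2 - 44a + 14); both groups contain (-33mr - 30ma + 6m - 88r**2 - 223ra - 61r - 130a**2 - 44a + 14), so (m + 5r + 7a + 1) is a factor with cofactor -33mr - 30ma + 6m - 88r**2 - 223ra - 61r - 130a**2 - 44a + 14.
The cofactor groups again: -33mr - 30ma + 6m - 88r**2 - 223ra - 61r - 130a**2 - 44a + 14 = -3m(11r + 10a - 2) + (-8r - 13a - 7)(11r + 10a - 2); both groups contain (11r + 10a - 2), giving -(3m + 8r + 13a + 7)(11r + 10a - 2).

-(11r + 10a - 2)(3m + 8r + 13a + 7)(m + 5r + 7a + 1)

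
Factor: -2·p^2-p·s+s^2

-(2·p-s)·(p+s)

Group: -2·p·(p+s) + s·(p+s); both groups contain (p+s).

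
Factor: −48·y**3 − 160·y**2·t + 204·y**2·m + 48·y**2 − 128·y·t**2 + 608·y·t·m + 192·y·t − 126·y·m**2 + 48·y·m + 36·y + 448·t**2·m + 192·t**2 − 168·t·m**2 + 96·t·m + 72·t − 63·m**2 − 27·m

Group: 4·y·(−12·y**2 − 16·y·t + 42·y·m + 12·y + 56·t·m + 24·t + 21·m + 9) + (8·t − 3·m)·(−12·y**2 − 16·y·t + 42·y·m + 12·y + 56·t·m + 24·t + 21·m + 9); both groups contain (−12·y**2 − 16·y·t + 42·y·m + 12·y + 56·t·m + 24·t + 21·m + 9), so (4·y + 8·t − 3·m) is a factor with cofactor −12·y**2 − 16·y·t + 42·y·m + 12·y + 56·t·m + 24·t + 21·m + 9.
The cofactor groups again: −12·y**2 − 16·y·t + 42·y·m + 12·y + 56·t·m + 24·t + 21·m + 9 = −2·y·(6·y + 8·t + 3) + (7·m + 3)·(6·y + 8·t + 3); both groups contain (6·y + 8·t + 3), giving −(2·y − 7·m − 3)·(6·y + 8·t + 3).

−(4·y + 8·t − 3·m)·(2·y − 7·m − 3)·(6·y + 8·t + 3)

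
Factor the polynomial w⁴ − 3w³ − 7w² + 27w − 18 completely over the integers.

(w + 3)(w − 1)(w − 2)(w − 3)

Trying the rational-root candidates, w = 2 is a root, so (w − 2) divides it; the quotient is w³ − w² − 9w + 9.
Next, w = −3 is a root, so (w + 3) divides it; the quotient is w² − 4w + 3.
The remaining quadratic factors as (w − 3)(w − 1).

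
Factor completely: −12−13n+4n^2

Need a pair with product 4·(−12) = −48 and sum −13: that's 3 and −16.
Split the middle term: 4n^2+3n − 16n−12 = n(4n+3) − 4(4n+3).

(4n+3)(n−4)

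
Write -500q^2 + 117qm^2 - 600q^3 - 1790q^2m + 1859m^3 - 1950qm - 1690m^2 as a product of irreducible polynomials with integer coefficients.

Group: 12q(-50q^2 - 195qm - 169m^2) + (-11m + 10)(-50q^2 - 195qm - 169m^2); both groups contain (-50q^2 - 195qm - 169m^2), so (12q - 11m + 10) is a factor with cofactor -50q^2 - 195qm - 169m^2.
The cofactor groups again: -50q^2 - 195qm - 169m^2 = -5q(10q + 13m) - 13m(10q + 13m); both groups contain (10q + 13m), giving -(5q + 13m)(10q + 13m).

-(12q - 11m + 10)(10q + 13m)(5q + 13m)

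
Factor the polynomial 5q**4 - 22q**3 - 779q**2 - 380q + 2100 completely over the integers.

(5q - 7)(q + 10)(q + 2)(q - 15)

Testing divisors of the constant over divisors of the leading coefficient, q = -10 is a root, so (q + 10) divides it; the quotient is 5q**3 - 72q**2 - 59q + 210.
Continuing, q = 15 is a root, giving the factor (q - 15) and quotient 5q**2 + 3q - 14.
The remaining quadratic factors as (5q - 7)(q + 2).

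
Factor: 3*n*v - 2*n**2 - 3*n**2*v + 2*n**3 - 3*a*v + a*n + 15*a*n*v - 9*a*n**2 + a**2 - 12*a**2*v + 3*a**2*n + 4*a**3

(4*a - n + 1)*(a + 2*n - 3*v)*(a - n)

Group: a*(4*a**2 - 5*a*n + a + n**2 - n) + (2*n - 3*v)*(4*a**2 - 5*a*n + a + n**2 - n); both groups contain (4*a**2 - 5*a*n + a + n**2 - n), so (a + 2*n - 3*v) is a factor with cofactor 4*a**2 - 5*a*n + a + n**2 - n.
The cofactor groups again: 4*a**2 - 5*a*n + a + n**2 - n = 4*a*(a - n) + (-n + 1)*(a - n); both groups contain (a - n), giving (4*a - n + 1)*(a - n).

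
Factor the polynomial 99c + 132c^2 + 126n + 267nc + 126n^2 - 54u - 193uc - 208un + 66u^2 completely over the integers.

(6u - 14n - 11c)(11u - 9n - 12c - 9)

Group: 11u(6u - 14n - 11c) + (-9n - 12c - 9)(6u - 14n - 11c); both groups contain (6u - 14n - 11c).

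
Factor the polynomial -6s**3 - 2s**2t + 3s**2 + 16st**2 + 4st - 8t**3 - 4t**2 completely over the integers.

Group: s(-6s**2 + 10st + 3s - 4t**2 - 2t) + 2t(-6s**2 + 10st + 3s - 4t**2 - 2t); both groups contain (-6s**2 + 10st + 3s - 4t**2 - 2t), so (s + 2t) is a factor with cofactor -6s**2 + 10st + 3s - 4t**2 - 2t.
The cofactor groups again: -6s**2 + 10st + 3s - 4t**2 - 2t = -2s(3s - 2t) + (2t + 1)(3s - 2t); both groups contain (3s - 2t), giving -(2s - 2t - 1)(3s - 2t).

-(2s - 2t - 1)(3s - 2t)(s + 2t)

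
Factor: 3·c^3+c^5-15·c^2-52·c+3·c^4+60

(c+3)·(c-1)·(c-2)·(c^2+3·c+10)

By the rational root theorem, c = 2 is a root, giving the factor (c-2) and quotient c^4+5·c^3+13·c^2+11·c-30.
Continuing, c = -3 is a root, so (c+3) is a factor; dividing leaves c^3+2·c^2+7·c-10.
Continuing, c = 1 is a root, so (c-1) divides it; the quotient is c^2+3·c+10.
The quadratic c^2+3·c+10 has discriminant -31 < 0 and is irreducible over ℤ.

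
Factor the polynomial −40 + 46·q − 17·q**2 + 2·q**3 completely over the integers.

(2·q − 5)·(q − 2)·(q − 4)

By the rational root theorem, q = 2 is a root, so (q − 2) divides it; the quotient is 2·q**2 − 13·q + 20.
The remaining quadratic factors as (2·q − 5)(q − 4).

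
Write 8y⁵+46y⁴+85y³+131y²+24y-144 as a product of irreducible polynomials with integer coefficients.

(2y+3)(4y-3)(y+4)(y²+y+4)

Testing divisors of the constant over divisors of the leading coefficient, y = 3/4 is a root, so (4y-3) is a factor; dividing leaves 2y⁴+13y³+31y²+56y+48.
Next, y = -3/2 is a root, so (2y+3) divides it; the quotient is y³+5y²+8y+16.
Then y = -4 is a root, giving the factor (y+4) and quotient y²+y+4.
The quadratic y²+y+4 has discriminant -15 < 0 and is irreducible over ℤ.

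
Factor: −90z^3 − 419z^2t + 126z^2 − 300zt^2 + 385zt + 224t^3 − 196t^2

−(9z − 4t)(2z + 7t)(5z + 8t − 7)

Group: 5z(−18z^2 − 55zt + 28t^2) + (8t − 7)(−18z^2 − 55zt + 28t^2); both groups contain (−18z^2 − 55zt + 28t^2), so (5z + 8t − 7) is a factor with cofactor −18z^2 − 55zt + 28t^2.
The cofactor groups again: −18z^2 − 55zt + 28t^2 = −2z(9z − 4t) − 7t(9z − 4t); both groups contain (9z − 4t), giving −(2z + 7t)(9z − 4t).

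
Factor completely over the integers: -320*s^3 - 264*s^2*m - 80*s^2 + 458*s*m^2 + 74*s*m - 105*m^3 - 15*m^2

Group: 4*s*(-80*s^2 + 74*s*m - 15*m^2) + (7*m + 1)*(-80*s^2 + 74*s*m - 15*m^2); both groups contain (-80*s^2 + 74*s*m - 15*m^2), so (4*s + 7*m + 1) is a factor with cofactor -80*s^2 + 74*s*m - 15*m^2.
The cofactor groups again: -80*s^2 + 74*s*m - 15*m^2 = -8*s*(10*s - 3*m) + 5*m*(10*s - 3*m); both groups contain (10*s - 3*m), giving -(8*s - 5*m)*(10*s - 3*m).

-(10*s - 3*m)*(8*s - 5*m)*(4*s + 7*m + 1)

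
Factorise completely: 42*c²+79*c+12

Need a pair with product 42·12 = 504 and sum 79: that's 7 and 72.
Split the middle term: 42*c²+7*c + 72*c+12 = 7*c*(6*c+1) + 12*(6*c+1).

(6*c+1)*(7*c+12)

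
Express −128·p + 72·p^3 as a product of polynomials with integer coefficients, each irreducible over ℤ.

Factor out 8·p, leaving 9·p^2 − 16, which is a difference of two squares.

8·p·(3·p + 4)·(3·p − 4)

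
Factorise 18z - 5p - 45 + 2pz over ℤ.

(2z - 5)(p + 9)

Group as (2pz - 5p) + (18z - 45) = p(2z - 5) + 9(2z - 5).
Both groups share the factor (2z - 5).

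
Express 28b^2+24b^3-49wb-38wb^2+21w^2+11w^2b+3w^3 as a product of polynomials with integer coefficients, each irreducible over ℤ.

Group: w(3w^2-7wb+4b^2) + (6b+7)(3w^2-7wb+4b^2); both groups contain (3w^2-7wb+4b^2), so (w+6b+7) is a factor with cofactor 3w^2-7wb+4b^2.
The cofactor groups again: 3w^2-7wb+4b^2 = w(3w-4b) - b(3w-4b); both groups contain (3w-4b), giving (w-b)(3w-4b).

(3w-4b)(w-b)(w+6b+7)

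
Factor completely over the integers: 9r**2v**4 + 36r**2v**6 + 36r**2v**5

9r**2v**4(2v + 1)**2

Pull out the common factor 9r**2v**4, leaving 4v**2 + 4v + 1.
Recognize a perfect-square trinomial with the parts 1 and 2v.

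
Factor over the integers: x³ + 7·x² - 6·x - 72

(x + 4)·(x + 6)·(x - 3)

Among the possible rational roots, x = -6 is a root, so (x + 6) divides it; the quotient is x² + x - 12.
The remaining quadratic factors as (x + 4)(x - 3).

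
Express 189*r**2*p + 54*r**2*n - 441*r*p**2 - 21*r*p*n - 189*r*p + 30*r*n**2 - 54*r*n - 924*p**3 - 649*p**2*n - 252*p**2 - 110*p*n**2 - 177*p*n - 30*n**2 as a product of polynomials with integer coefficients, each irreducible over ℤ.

(3*r - 11*p - 3)*(7*p + 2*n)*(9*r + 12*p + 5*n)

Group: 3*r*(63*r*p + 18*r*n + 84*p**2 + 59*p*n + 10*n**2) + (-11*p - 3)*(63*r*p + 18*r*n + 84*p**2 + 59*p*n + 10*n**2); both groups contain (63*r*p + 18*r*n + 84*p**2 + 59*p*n + 10*n**2), so (3*r - 11*p - 3) is a factor with cofactor 63*r*p + 18*r*n + 84*p**2 + 59*p*n + 10*n**2.
The cofactor groups again: 63*r*p + 18*r*n + 84*p**2 + 59*p*n + 10*n**2 = 7*p*(9*r + 12*p + 5*n) + 2*n*(9*r + 12*p + 5*n); both groups contain (9*r + 12*p + 5*n), giving (7*p + 2*n)*(9*r + 12*p + 5*n).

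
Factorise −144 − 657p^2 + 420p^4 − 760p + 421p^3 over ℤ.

Trying the rational-root candidates, p = −4/5 is a root, giving the factor (5p + 4) and quotient 84p^3 + 17p^2 − 145p − 36.
Next, p = 4/3 is a root, giving the factor (3p − 4) and quotient 28p^2 + 43p + 9.
The remaining quadratic factors as (7p + 9)(4p + 1).

(3p − 4)(4p + 1)(5p + 4)(7p + 9)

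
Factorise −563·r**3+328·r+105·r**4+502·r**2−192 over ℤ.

(3·r+2)·(5·r−8)·(7·r−3)·(r−4)

By the rational root theorem, r = 4 is a root, so (r−4) is a factor; dividing leaves 105·r**3−143·r**2−70·r+48.
Continuing, r = 8/5 is a root, so (5·r−8) divides it; the quotient is 21·r**2+5·r−6.
The remaining quadratic factors as (3·r+2)(7·r−3).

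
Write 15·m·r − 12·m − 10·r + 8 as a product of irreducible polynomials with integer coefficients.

Group as (15·m·r − 12·m) + (−10·r + 8) = 3·m·(5·r − 4) − 2·(5·r − 4).
Both groups share the factor (5·r − 4).

(3·m − 2)·(5·r − 4)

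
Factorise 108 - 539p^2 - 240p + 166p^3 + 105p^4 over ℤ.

Testing divisors of the constant over divisors of the leading coefficient, p = 9/5 is a root, so (5p - 9) divides it; the quotient is 21p^3 + 71p^2 + 20p - 12.
Next, p = -3 is a root, so (p + 3) divides it; the quotient is 21p^2 + 8p - 4.
The remaining quadratic factors as (3p + 2)(7p - 2).

(3p + 2)(5p - 9)(7p - 2)(p + 3)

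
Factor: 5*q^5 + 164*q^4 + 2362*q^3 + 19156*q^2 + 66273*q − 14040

Testing divisors of the constant over divisors of the leading coefficient, q = −13 is a root, giving the factor (q + 13) and quotient 5*q^4 + 99*q^3 + 1075*q^2 + 5181*q − 1080.
Next, q = 1/5 is a root, so (5*q − 1) is a factor; dividing leaves q^3 + 20*q^2 + 219*q + 1080.
Then q = −9 is a root, so (q + 9) divides it; the quotient is q^2 + 11*q + 120.
The quadratic q^2 + 11*q + 120 has discriminant −359 < 0 and is irreducible over ℤ.

(5*q − 1)*(q + 13)*(q + 9)*(q^2 + 11*q + 120)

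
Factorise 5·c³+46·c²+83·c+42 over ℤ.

Among the possible rational roots, c = -1 is a root, so (c+1) divides it; the quotient is 5·c²+41·c+42.
The remaining quadratic factors as (5·c+6)(c+7).

(5·c+6)·(c+1)·(c+7)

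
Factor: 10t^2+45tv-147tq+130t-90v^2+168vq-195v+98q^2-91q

Group: 10t(t+6v-14q+13) + (-15v-7q)(t+6v-14q+13); both groups contain (t+6v-14q+13).

(t+6v-14q+13)(10t-15v-7q)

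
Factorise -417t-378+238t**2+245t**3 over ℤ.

(5t+7)(7t+6)(7t-9)

Testing divisors of the constant over divisors of the leading coefficient, t = -6/7 is a root, so (7t+6) divides it; the quotient is 35t**2+4t-63.
The remaining quadratic factors as (5t+7)(7t-9).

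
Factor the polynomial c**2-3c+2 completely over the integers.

Two integers with product 2 and sum -3 are -2 and -1.

(c-1)(c-2)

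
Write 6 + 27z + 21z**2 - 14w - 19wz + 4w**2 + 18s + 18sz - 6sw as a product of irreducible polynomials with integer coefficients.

-(6s - 4w + 7z + 2)(w - 3z - 3)

Group: -6s(w - 3z - 3) + (4w - 7z - 2)(w - 3z - 3); both groups contain (w - 3z - 3).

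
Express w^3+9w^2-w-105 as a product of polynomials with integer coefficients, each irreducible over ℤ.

Among the possible rational roots, w = -7 is a root, giving the factor (w+7) and quotient w^2+2w-15.
The remaining quadratic factors as (w-3)(w+5).

(w+5)(w+7)(w-3)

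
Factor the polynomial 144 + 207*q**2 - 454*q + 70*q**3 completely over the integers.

Trying the rational-root candidates, q = -9/2 is a root, so (2*q + 9) divides it; the quotient is 35*q**2 - 54*q + 16.
The remaining quadratic factors as (7*q - 8)(5*q - 2).

(2*q + 9)*(5*q - 2)*(7*q - 8)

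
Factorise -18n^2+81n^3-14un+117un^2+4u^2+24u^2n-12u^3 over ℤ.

Group: 2u(-6u^2-15un+2u-9n^2+2n) - 9n(-6u^2-15un+2u-9n^2+2n); both groups contain (-6u^2-15un+2u-9n^2+2n), so (2u-9n) is a factor with cofactor -6u^2-15un+2u-9n^2+2n.
The cofactor groups again: -6u^2-15un+2u-9n^2+2n = -u(6u+9n-2) - n(6u+9n-2); both groups contain (6u+9n-2), giving -(u+n)(6u+9n-2).

-(2u-9n)(6u+9n-2)(u+n)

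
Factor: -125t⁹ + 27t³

-t³(5t² - 3)(25t⁴ + 15t² + 9)

Every term has a factor of t³; factoring it out leaves -125t⁶ + 27.
Recognize a difference of cubes with the parts 3 and 5t².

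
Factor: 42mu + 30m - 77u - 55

Group as (42mu + 30m) + (-77u - 55) = 6m(7u + 5) - 11(7u + 5).
Both groups share the factor (7u + 5).

(6m - 11)(7u + 5)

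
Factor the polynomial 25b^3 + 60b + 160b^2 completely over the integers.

5b(5b + 2)(b + 6)

Pull out the common factor 5b, then factor the remaining trinomial.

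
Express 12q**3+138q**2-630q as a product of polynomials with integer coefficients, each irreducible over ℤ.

Pull out the common factor 6q, then factor the remaining trinomial.

6q(2q-7)(q+15)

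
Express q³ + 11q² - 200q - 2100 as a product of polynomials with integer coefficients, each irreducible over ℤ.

(q + 10)(q + 15)(q - 14)

Among the possible rational roots, q = -10 is a root, so (q + 10) divides it; the quotient is q² + q - 210.
The remaining quadratic factors as (q - 14)(q + 15).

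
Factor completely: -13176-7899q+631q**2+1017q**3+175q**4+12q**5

By the rational root theorem, q = -9/4 is a root, so (4q+9) is a factor; dividing leaves 3q**4+37q**3+171q**2-227q-1464.
Next, q = 8/3 is a root, so (3q-8) is a factor; dividing leaves q**3+15q**2+97q+183.
Then q = -3 is a root, so (q+3) is a factor; dividing leaves q**2+12q+61.
The quadratic q**2+12q+61 has discriminant -100 < 0 and is irreducible over ℤ.

(3q-8)(4q+9)(q+3)(q**2+12q+61)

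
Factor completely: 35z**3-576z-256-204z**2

(5z+8)(7z+4)(z-8)

Trying the rational-root candidates, z = -8/5 is a root, so (5z+8) divides it; the quotient is 7z**2-52z-32.
The remaining quadratic factors as (7z+4)(z-8).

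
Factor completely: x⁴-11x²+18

(x+3)(x-3)(x²-2)

Substitute u = x² to get a quadratic in u, then factor.
x²-2 is irreducible over ℤ (2 is not a perfect square).
x²-9 is a difference of squares.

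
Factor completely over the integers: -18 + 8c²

Factor out 2, leaving 4c² - 9, which is a difference of two squares.

2(2c + 3)(2c - 3)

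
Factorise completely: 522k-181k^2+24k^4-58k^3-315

(4k-5)(6k-7)(k+3)(k-3)

Among the possible rational roots, k = 5/4 is a root, giving the factor (4k-5) and quotient 6k^3-7k^2-54k+63.
Then k = 7/6 is a root, so (6k-7) divides it; the quotient is k^2-9.
The remaining quadratic factors as (k-3)(k+3).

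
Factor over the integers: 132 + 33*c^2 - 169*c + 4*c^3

(4*c - 11)*(c + 12)*(c - 1)

Among the possible rational roots, c = -12 is a root, so (c + 12) is a factor; dividing leaves 4*c^2 - 15*c + 11.
The remaining quadratic factors as (4*c - 11)(c - 1).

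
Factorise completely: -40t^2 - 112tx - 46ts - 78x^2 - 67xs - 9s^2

Group: -4t(10t + 13x + 9s) + (-6x - s)(10t + 13x + 9s); both groups contain (10t + 13x + 9s).

-(10t + 13x + 9s)(4t + 6x + s)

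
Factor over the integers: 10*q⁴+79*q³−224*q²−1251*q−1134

Among the possible rational roots, q = 9/2 is a root, so (2*q−9) is a factor; dividing leaves 5*q³+62*q²+167*q+126.
Continuing, q = −2 is a root, giving the factor (q+2) and quotient 5*q²+52*q+63.
The remaining quadratic factors as (5*q+7)(q+9).

(2*q−9)*(5*q+7)*(q+2)*(q+9)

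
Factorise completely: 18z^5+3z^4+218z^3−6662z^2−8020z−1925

Among the possible rational roots, z = −5/6 is a root, so (6z+5) is a factor; dividing leaves 3z^4−2z^3+38z^2−1142z−385.
Continuing, z = −1/3 is a root, giving the factor (3z+1) and quotient z^3−z^2+13z−385.
Continuing, z = 7 is a root, so (z−7) is a factor; dividing leaves z^2+6z+55.
The quadratic z^2+6z+55 has discriminant −184 < 0 and is irreducible over ℤ.

(3z+1)(6z+5)(z−7)(z^2+6z+55)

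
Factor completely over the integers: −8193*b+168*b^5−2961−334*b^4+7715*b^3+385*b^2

Among the possible rational roots, b = 7/6 is a root, so (6*b−7) divides it; the quotient is 28*b^4−23*b^3+1259*b^2+1533*b+423.
Next, b = −3/4 is a root, so (4*b+3) divides it; the quotient is 7*b^3−11*b^2+323*b+141.
Next, b = −3/7 is a root, so (7*b+3) divides it; the quotient is b^2−2*b+47.
The quadratic b^2−2*b+47 has discriminant −184 < 0 and is irreducible over ℤ.

(4*b+3)*(6*b−7)*(7*b+3)*(b^2−2*b+47)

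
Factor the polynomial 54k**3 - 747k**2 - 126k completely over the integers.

Pull out the common factor 9k, then factor the remaining trinomial.

9k(6k + 1)(k - 14)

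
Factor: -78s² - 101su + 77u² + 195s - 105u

Group: -6s(13s - 7u) + (-11u + 15)(13s - 7u); both groups contain (13s - 7u).

-(13s - 7u)(6s + 11u - 15)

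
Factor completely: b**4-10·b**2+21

Substitute u = b**2 to get a quadratic in u, then factor.
b**2-3 is irreducible over ℤ (3 is not a perfect square).
b**2-7 is irreducible over ℤ (7 is not a perfect square).

(b**2-3)·(b**2-7)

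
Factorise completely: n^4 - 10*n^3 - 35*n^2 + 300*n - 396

By the rational root theorem, n = 2 is a root, so (n - 2) divides it; the quotient is n^3 - 8*n^2 - 51*n + 198.
Next, n = -6 is a root, giving the factor (n + 6) and quotient n^2 - 14*n + 33.
The remaining quadratic factors as (n - 3)(n - 11).

(n + 6)*(n - 11)*(n - 2)*(n - 3)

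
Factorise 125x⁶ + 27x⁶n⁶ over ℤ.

x⁶(3n² + 5)(9n⁴ - 15n² + 25)

Every term has a factor of x⁶; factoring it out leaves 27n⁶ + 125.
Recognize a sum of cubes with the parts 5 and 3n².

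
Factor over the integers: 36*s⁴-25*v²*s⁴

Factor out s⁴ first: what remains is -25*v²+36.
Recognize a difference of squares with the parts 6 and 5*v.

-s⁴*(5*v+6)*(5*v-6)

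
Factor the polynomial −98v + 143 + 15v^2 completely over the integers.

Need a pair with product 15·143 = 2145 and sum −98: that's −33 and −65.
Split the middle term: 15v^2 − 33v − 65v + 143 = 3v(5v − 11) − 13(5v − 11).

(3v − 13)(5v − 11)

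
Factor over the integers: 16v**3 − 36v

4v(2v + 3)(2v − 3)

Factor out 4v, leaving 4v**2 − 9, which is a difference of two squares.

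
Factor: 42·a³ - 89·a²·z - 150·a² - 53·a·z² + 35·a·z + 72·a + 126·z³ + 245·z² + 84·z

(6·a + 7·z)·(7·a - 9·z - 4)·(a - 2·z - 3)

Group: 6·a·(7·a² - 23·a·z - 25·a + 18·z² + 35·z + 12) + 7·z·(7·a² - 23·a·z - 25·a + 18·z² + 35·z + 12); both groups contain (7·a² - 23·a·z - 25·a + 18·z² + 35·z + 12), so (6·a + 7·z) is a factor with cofactor 7·a² - 23·a·z - 25·a + 18·z² + 35·z + 12.
The cofactor groups again: 7·a² - 23·a·z - 25·a + 18·z² + 35·z + 12 = 7·a·(a - 2·z - 3) + (-9·z - 4)·(a - 2·z - 3); both groups contain (a - 2·z - 3), giving (7·a - 9·z - 4)·(a - 2·z - 3).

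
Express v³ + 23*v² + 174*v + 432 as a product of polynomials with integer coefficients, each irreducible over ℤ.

By the rational root theorem, v = -9 is a root, giving the factor (v + 9) and quotient v² + 14*v + 48.
The remaining quadratic factors as (v + 8)(v + 6).

(v + 6)*(v + 8)*(v + 9)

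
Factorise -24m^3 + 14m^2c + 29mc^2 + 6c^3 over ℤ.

Group: 4m(-6m^2 + 5mc + 6c^2) + c(-6m^2 + 5mc + 6c^2); both groups contain (-6m^2 + 5mc + 6c^2), so (4m + c) is a factor with cofactor -6m^2 + 5mc + 6c^2.
The cofactor groups again: -6m^2 + 5mc + 6c^2 = -2m(3m + 2c) + 3c(3m + 2c); both groups contain (3m + 2c), giving -(2m - 3c)(3m + 2c).

-(2m - 3c)(3m + 2c)(4m + c)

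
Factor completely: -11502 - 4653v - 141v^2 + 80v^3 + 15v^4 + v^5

(v + 3)(v + 9)(v - 6)(v^2 + 9v + 71)

Trying the rational-root candidates, v = 6 is a root, so (v - 6) is a factor; dividing leaves v^4 + 21v^3 + 206v^2 + 1095v + 1917.
Then v = -3 is a root, giving the factor (v + 3) and quotient v^3 + 18v^2 + 152v + 639.
Continuing, v = -9 is a root, so (v + 9) is a factor; dividing leaves v^2 + 9v + 71.
The quadratic v^2 + 9v + 71 has discriminant -203 < 0 and is irreducible over ℤ.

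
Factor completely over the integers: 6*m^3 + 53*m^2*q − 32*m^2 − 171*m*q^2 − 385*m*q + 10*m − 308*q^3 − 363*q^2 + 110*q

Group: 2*m*(3*m^2 + 37*m*q − m + 44*q^2 − 11*q) + (−7*q − 10)*(3*m^2 + 37*m*q − m + 44*q^2 − 11*q); both groups contain (3*m^2 + 37*m*q − m + 44*q^2 − 11*q), so (2*m − 7*q − 10) is a factor with cofactor 3*m^2 + 37*m*q − m + 44*q^2 − 11*q.
The cofactor groups again: 3*m^2 + 37*m*q − m + 44*q^2 − 11*q = m*(3*m + 4*q − 1) + 11*q*(3*m + 4*q − 1); both groups contain (3*m + 4*q − 1), giving (m + 11*q)*(3*m + 4*q − 1).

(2*m − 7*q − 10)*(3*m + 4*q − 1)*(m + 11*q)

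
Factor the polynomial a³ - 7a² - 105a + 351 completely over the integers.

Among the possible rational roots, a = 13 is a root, giving the factor (a - 13) and quotient a² + 6a - 27.
The remaining quadratic factors as (a - 3)(a + 9).

(a + 9)(a - 13)(a - 3)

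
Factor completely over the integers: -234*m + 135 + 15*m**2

Pull out the common factor 3, then factor the remaining trinomial.

3*(5*m - 3)*(m - 15)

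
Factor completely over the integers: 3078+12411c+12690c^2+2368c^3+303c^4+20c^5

Among the possible rational roots, c = -3/4 is a root, so (4c+3) is a factor; dividing leaves 5c^4+72c^3+538c^2+2769c+1026.
Continuing, c = -2/5 is a root, so (5c+2) divides it; the quotient is c^3+14c^2+102c+513.
Then c = -9 is a root, so (c+9) is a factor; dividing leaves c^2+5c+57.
The quadratic c^2+5c+57 has discriminant -203 < 0 and is irreducible over ℤ.

(4c+3)(5c+2)(c+9)(c^2+5c+57)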